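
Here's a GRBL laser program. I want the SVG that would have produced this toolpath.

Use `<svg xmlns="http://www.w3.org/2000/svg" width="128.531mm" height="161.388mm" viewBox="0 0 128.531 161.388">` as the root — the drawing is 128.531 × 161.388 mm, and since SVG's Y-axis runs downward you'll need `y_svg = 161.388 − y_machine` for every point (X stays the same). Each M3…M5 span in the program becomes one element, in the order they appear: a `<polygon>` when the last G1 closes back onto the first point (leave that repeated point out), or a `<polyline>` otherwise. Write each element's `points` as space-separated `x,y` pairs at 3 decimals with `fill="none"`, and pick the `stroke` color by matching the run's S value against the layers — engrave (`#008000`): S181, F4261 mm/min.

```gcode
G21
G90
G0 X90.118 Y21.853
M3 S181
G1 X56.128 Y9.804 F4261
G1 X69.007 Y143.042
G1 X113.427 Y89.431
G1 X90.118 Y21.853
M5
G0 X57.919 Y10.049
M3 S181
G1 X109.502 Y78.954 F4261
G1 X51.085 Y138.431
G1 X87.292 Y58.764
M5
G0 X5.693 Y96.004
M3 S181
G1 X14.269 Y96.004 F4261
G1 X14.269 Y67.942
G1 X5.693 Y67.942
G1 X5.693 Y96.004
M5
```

y_svg = 161.388 − y_m. Every run uses S181, so all elements get stroke `#008000` (engrave).

[1] closed run; points: 90.118,139.535 56.128,151.584 69.007,18.346 113.427,71.957

[2] open run; points: 57.919,151.339 109.502,82.434 51.085,22.957 87.292,102.624

[3] closed run; points: 5.693,65.384 14.269,65.384 14.269,93.446 5.693,93.446

<svg xmlns="http://www.w3.org/2000/svg" width="128.531mm" height="161.388mm" viewBox="0 0 128.531 161.388">
  <polygon points="90.118,139.535 56.128,151.584 69.007,18.346 113.427,71.957" fill="none" stroke="#008000"/>
  <polyline points="57.919,151.339 109.502,82.434 51.085,22.957 87.292,102.624" fill="none" stroke="#008000"/>
  <polygon points="5.693,65.384 14.269,65.384 14.269,93.446 5.693,93.446" fill="none" stroke="#008000"/>
</svg>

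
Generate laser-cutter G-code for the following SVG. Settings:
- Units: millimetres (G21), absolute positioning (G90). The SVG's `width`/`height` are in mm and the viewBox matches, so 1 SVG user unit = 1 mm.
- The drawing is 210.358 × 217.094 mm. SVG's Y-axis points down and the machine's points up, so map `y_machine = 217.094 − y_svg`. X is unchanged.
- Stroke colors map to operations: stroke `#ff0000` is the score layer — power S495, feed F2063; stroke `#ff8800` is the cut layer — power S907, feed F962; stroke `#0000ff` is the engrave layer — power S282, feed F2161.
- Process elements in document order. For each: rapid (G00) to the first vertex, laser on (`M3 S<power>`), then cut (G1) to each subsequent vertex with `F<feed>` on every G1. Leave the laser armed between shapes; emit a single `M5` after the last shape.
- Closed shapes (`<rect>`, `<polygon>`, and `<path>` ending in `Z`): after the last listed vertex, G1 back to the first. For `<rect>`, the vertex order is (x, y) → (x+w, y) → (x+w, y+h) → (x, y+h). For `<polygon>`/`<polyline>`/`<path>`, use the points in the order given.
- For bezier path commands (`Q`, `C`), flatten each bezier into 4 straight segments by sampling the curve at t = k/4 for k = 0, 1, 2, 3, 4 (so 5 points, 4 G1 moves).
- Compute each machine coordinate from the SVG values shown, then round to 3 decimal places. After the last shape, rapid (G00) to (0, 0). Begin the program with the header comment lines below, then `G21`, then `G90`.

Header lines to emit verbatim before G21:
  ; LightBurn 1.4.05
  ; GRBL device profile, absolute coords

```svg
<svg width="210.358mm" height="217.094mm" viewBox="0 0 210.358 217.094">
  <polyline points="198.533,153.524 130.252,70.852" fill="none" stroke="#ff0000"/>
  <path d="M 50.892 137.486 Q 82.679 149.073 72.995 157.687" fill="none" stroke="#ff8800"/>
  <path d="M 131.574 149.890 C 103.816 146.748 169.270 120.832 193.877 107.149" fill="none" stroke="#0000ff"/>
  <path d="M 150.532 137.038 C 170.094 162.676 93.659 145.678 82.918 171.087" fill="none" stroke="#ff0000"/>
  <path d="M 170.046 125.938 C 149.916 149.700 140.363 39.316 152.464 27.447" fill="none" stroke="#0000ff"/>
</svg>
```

; LightBurn 1.4.05
; GRBL device profile, absolute coords
G21
G90
G00 X198.533 Y63.570
M3 S495
G1 X130.252 Y146.242 F2063
G00 X50.892 Y79.608
M3 S907
G1 X64.194 Y74.000 F962
G1 X72.311 Y68.764 F962
G1 X75.245 Y63.900 F962
G1 X72.995 Y59.407 F962
G00 X131.574 Y67.204
M3 S282
G1 X126.138 Y73.284 F2161
G1 X143.089 Y84.622 F2161
G1 X169.858 Y97.936 F2161
G1 X193.877 Y109.945 F2161
G00 X150.532 Y80.056
M3 S495
G1 X149.730 Y67.493 F2063
G1 X128.089 Y62.946 F2063
G1 X100.765 Y58.441 F2063
G1 X82.918 Y46.007 F2063
G00 X170.046 Y91.156
M3 S282
G1 X157.105 Y94.852 F2161
G1 X149.168 Y127.040 F2161
G1 X147.275 Y165.909 F2161
G1 X152.464 Y189.647 F2161
M5
G00 X0.000 Y0.000

viewBox `0 0 210.358 217.094` with mm width/height → 1 unit = 1 mm. Flip: y_m = 217.094 − y_svg.

**Shape 1** — `<polyline>` line segment, stroke `#ff0000` → score (S495, F2063). Machine vertices: (198.533,63.570) → (130.252,146.242). Open path.

**Shape 2** — `<path>` quadratic bezier, stroke `#ff8800` → cut (S907, F962). Control points (SVG): P0=(50.892,137.486), P1=(82.679,149.073), P2=(72.995,157.687); sampled at t=k/4. Machine vertices: (50.892,79.608) → (64.194,74.000) → (72.311,68.764) → (75.245,63.900) → (72.995,59.407). Open path.

**Shape 3** — `<path>` cubic bezier, stroke `#0000ff` → engrave (S282, F2161). Control points (SVG): P0=(131.574,149.890), P1=(103.816,146.748), P2=(169.270,120.832), P3=(193.877,107.149); sampled at t=k/4. Machine vertices: (131.574,67.204) → (126.138,73.284) → (143.089,84.622) → (169.858,97.936) → (193.877,109.945). Open path.

**Shape 4** — `<path>` cubic bezier, stroke `#ff0000` → score (S495, F2063). Control points (SVG): P0=(150.532,137.038), P1=(170.094,162.676), P2=(93.659,145.678), P3=(82.918,171.087); sampled at t=k/4. Machine vertices: (150.532,80.056) → (149.730,67.493) → (128.089,62.946) → (100.765,58.441) → (82.918,46.007). Open path.

**Shape 5** — `<path>` cubic bezier, stroke `#0000ff` → engrave (S282, F2161). Control points (SVG): P0=(170.046,125.938), P1=(149.916,149.700), P2=(140.363,39.316), P3=(152.464,27.447); sampled at t=k/4. Machine vertices: (170.046,91.156) → (157.105,94.852) → (149.168,127.040) → (147.275,165.909) → (152.464,189.647). Open path.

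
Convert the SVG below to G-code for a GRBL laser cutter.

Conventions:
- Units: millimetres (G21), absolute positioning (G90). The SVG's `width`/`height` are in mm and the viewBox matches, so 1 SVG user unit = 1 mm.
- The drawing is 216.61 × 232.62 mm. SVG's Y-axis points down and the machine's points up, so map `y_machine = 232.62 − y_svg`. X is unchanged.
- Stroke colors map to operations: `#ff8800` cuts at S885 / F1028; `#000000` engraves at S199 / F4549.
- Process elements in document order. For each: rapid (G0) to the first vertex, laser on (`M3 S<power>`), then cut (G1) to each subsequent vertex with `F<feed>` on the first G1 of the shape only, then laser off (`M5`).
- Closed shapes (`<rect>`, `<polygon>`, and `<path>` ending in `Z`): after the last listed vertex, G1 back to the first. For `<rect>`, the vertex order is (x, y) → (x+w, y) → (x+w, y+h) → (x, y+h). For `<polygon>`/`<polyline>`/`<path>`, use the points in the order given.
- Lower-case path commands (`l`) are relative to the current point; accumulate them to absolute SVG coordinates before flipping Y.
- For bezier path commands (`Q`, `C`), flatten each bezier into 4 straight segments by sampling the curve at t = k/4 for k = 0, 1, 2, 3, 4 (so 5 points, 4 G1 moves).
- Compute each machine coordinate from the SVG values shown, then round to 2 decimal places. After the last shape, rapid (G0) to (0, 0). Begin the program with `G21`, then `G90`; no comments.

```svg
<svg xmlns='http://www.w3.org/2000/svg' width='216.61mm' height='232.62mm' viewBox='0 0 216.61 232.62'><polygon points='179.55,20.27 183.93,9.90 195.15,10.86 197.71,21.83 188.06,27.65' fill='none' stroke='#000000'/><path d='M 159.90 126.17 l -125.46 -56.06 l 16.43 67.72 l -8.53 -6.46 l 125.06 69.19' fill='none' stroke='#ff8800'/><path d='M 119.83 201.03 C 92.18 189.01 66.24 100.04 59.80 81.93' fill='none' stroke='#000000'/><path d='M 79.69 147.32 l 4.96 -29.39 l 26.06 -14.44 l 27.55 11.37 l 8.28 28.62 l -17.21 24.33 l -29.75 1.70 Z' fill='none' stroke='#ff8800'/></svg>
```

Since the viewBox matches the mm dimensions, user units are millimetres directly. The only transform is the Y-flip y_m = 232.62 − y_svg.

Shape 1 is a regular polygon drawn with `<polygon>`. Its stroke #000000 means engrave at S199, F4549. After flipping Y the toolpath is (179.55,212.35) → (183.93,222.72) → (195.15,221.76) → (197.71,210.79) → (188.06,204.97) → (179.55,212.35), returning to the start.

Shape 2 is a open polyline drawn with `<path>`. Its stroke #ff8800 means cut at S885, F1028. After flipping Y the toolpath is (159.90,106.45) → (34.44,162.51) → (50.87,94.79) → (42.34,101.25) → (167.40,32.06).

Shape 3 is a cubic bezier drawn with `<path>`. Its stroke #000000 means engrave at S199, F4549. After flipping Y the toolpath is (119.83,31.59) → (99.69,52.72) → (81.86,88.86) → (68.01,126.13) → (59.80,150.69).

Shape 4 is a regular polygon drawn with `<path>`. Its stroke #ff8800 means cut at S885, F1028. After flipping Y the toolpath is (79.69,85.30) → (84.65,114.69) → (110.71,129.13) → (138.26,117.76) → (146.54,89.14) → (129.33,64.81) → (99.58,63.11) → (79.69,85.30), returning to the start.

G21
G90
G0 X179.55 Y212.35
M3 S199
G1 X183.93 Y222.72 F4549
G1 X195.15 Y221.76
G1 X197.71 Y210.79
G1 X188.06 Y204.97
G1 X179.55 Y212.35
M5
G0 X159.90 Y106.45
M3 S885
G1 X34.44 Y162.51 F1028
G1 X50.87 Y94.79
G1 X42.34 Y101.25
G1 X167.40 Y32.06
M5
G0 X119.83 Y31.59
M3 S199
G1 X99.69 Y52.72 F4549
G1 X81.86 Y88.86
G1 X68.01 Y126.13
G1 X59.80 Y150.69
M5
G0 X79.69 Y85.30
M3 S885
G1 X84.65 Y114.69 F1028
G1 X110.71 Y129.13
G1 X138.26 Y117.76
G1 X146.54 Y89.14
G1 X129.33 Y64.81
G1 X99.58 Y63.11
G1 X79.69 Y85.30
M5
G0 X0.00 Y0.00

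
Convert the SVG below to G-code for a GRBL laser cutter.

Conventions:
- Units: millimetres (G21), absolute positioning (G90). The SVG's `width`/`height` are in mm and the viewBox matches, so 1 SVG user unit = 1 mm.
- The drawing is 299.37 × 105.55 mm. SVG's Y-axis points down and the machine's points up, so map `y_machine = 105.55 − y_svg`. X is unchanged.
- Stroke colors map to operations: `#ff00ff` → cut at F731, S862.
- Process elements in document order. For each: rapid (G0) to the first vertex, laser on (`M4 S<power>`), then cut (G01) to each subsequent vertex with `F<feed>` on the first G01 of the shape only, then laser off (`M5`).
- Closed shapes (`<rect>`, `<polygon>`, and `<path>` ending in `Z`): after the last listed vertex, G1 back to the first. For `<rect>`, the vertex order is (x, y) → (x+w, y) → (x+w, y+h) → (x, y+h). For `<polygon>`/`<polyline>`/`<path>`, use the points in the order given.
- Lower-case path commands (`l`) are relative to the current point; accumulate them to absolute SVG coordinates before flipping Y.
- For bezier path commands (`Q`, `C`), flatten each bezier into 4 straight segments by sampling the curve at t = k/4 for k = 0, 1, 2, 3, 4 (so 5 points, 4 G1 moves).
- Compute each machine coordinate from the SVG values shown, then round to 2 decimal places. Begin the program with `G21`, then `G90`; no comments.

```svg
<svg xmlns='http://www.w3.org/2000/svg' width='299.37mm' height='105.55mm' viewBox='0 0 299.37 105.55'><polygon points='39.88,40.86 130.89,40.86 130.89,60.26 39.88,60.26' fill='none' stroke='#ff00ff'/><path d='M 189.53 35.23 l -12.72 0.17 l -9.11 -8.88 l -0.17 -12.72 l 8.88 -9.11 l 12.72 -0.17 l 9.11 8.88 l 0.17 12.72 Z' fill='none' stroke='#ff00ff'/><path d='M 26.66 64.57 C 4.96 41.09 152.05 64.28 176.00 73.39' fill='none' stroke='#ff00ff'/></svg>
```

G21
G90
G0 X39.88 Y64.69
M4 S862
G01 X130.89 Y64.69 F731
G01 X130.89 Y45.29
G01 X39.88 Y45.29
G01 X39.88 Y64.69
M5
G0 X189.53 Y70.32
M4 S862
G01 X176.81 Y70.15 F731
G01 X167.70 Y79.03
G01 X167.53 Y91.75
G01 X176.41 Y100.86
G01 X189.13 Y101.03
G01 X198.24 Y92.15
G01 X198.41 Y79.43
G01 X189.53 Y70.32
M5
G0 X26.66 Y40.98
M4 S862
G01 X37.47 Y50.79 F731
G01 X84.21 Y48.79
G01 X139.51 Y40.68
G01 X176.00 Y32.16
M5

1 u = 1 mm; y_m = 105.55 − y.

[1] `<polygon>` rectangle, #ff00ff→cut S862 F731: (39.88,64.69) → (130.89,64.69) → (130.89,45.29) → (39.88,45.29) → (39.88,64.69) (closed)

[2] `<path>` regular polygon, #ff00ff→cut S862 F731: (189.53,70.32) → (176.81,70.15) → (167.70,79.03) → (167.53,91.75) → (176.41,100.86) → (189.13,101.03) → (198.24,92.15) → (198.41,79.43) → (189.53,70.32) (closed)

[3] `<path>` cubic bezier, #ff00ff→cut S862 F731: (26.66,40.98) → (37.47,50.79) → (84.21,48.79) → (139.51,40.68) → (176.00,32.16)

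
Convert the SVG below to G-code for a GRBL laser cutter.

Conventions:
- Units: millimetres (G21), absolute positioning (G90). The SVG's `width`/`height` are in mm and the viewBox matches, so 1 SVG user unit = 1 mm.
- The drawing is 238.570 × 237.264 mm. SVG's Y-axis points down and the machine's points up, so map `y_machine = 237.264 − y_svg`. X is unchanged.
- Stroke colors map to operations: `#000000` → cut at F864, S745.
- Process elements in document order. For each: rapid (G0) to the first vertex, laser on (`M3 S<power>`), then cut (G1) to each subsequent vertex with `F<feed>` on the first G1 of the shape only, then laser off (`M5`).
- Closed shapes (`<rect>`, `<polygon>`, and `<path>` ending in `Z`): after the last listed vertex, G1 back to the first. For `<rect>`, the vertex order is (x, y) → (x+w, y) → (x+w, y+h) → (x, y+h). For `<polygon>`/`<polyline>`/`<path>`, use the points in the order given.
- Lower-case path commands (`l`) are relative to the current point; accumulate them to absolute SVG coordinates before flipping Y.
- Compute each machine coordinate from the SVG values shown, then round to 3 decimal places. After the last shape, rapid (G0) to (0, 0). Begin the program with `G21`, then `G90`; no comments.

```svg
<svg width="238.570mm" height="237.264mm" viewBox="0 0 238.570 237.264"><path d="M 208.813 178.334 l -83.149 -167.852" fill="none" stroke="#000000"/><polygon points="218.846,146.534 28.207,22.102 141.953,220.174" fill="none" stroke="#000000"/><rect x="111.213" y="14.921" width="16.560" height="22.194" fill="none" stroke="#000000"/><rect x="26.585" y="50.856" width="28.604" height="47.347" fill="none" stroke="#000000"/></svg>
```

G21
G90
G0 X208.813 Y58.930
M3 S745
G1 X125.664 Y226.782 F864
M5
G0 X218.846 Y90.730
M3 S745
G1 X28.207 Y215.162 F864
G1 X141.953 Y17.090
G1 X218.846 Y90.730
M5
G0 X111.213 Y222.343
M3 S745
G1 X127.773 Y222.343 F864
G1 X127.773 Y200.149
G1 X111.213 Y200.149
G1 X111.213 Y222.343
M5
G0 X26.585 Y186.408
M3 S745
G1 X55.189 Y186.408 F864
G1 X55.189 Y139.061
G1 X26.585 Y139.061
G1 X26.585 Y186.408
M5
G0 X0.000 Y0.000

viewBox `0 0 238.570 237.264` with mm width/height → 1 unit = 1 mm. Flip: y_m = 237.264 − y_svg.

**Shape 1** — `<path>` line segment, stroke `#000000` → cut (S745, F864). Machine vertices: (208.813,58.930) → (125.664,226.782). Open path.

**Shape 2** — `<polygon>` closed polygon, stroke `#000000` → cut (S745, F864). Machine vertices: (218.846,90.730) → (28.207,215.162) → (141.953,17.090) → (218.846,90.730). Closed: final G1 returns to the first vertex.

**Shape 3** — `<rect>` rectangle, stroke `#000000` → cut (S745, F864). Machine vertices: (111.213,222.343) → (127.773,222.343) → (127.773,200.149) → (111.213,200.149) → (111.213,222.343). Closed: final G1 returns to the first vertex.

**Shape 4** — `<rect>` rectangle, stroke `#000000` → cut (S745, F864). Machine vertices: (26.585,186.408) → (55.189,186.408) → (55.189,139.061) → (26.585,139.061) → (26.585,186.408). Closed: final G1 returns to the first vertex.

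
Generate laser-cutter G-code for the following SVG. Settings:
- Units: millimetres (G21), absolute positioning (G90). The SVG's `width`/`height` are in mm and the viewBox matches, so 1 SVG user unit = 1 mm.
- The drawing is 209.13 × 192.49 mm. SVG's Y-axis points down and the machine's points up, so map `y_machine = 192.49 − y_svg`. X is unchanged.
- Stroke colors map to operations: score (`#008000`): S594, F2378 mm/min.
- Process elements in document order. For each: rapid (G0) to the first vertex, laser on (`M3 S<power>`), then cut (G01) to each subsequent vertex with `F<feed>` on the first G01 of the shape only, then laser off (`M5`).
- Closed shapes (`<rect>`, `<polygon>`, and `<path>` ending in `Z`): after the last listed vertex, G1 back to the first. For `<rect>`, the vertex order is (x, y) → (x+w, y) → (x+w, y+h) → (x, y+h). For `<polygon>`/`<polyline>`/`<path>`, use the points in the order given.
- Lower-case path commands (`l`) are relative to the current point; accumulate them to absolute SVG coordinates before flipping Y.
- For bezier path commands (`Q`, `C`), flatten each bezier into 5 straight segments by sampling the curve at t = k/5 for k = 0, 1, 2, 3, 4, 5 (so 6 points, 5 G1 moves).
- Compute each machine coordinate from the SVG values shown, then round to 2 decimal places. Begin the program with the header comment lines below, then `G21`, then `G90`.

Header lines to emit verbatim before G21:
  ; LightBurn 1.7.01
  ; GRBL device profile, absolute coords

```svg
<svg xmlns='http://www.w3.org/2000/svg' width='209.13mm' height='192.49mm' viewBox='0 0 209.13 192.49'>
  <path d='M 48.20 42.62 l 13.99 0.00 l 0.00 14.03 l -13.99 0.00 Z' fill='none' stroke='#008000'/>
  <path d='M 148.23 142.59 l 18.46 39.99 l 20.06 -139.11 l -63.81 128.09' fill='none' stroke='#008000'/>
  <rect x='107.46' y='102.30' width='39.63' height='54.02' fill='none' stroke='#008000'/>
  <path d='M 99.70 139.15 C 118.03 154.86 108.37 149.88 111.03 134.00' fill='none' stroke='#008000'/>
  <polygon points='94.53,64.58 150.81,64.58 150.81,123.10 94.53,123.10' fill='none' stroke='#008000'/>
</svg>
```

viewBox `0 0 209.13 192.49` with mm width/height → 1 unit = 1 mm. Flip: y_m = 192.49 − y_svg.

**Shape 1** — `<path>` rectangle, stroke `#008000` → score (S594, F2378). Machine vertices: (48.20,149.87) → (62.19,149.87) → (62.19,135.84) → (48.20,135.84) → (48.20,149.87). Closed: final G1 returns to the first vertex.

**Shape 2** — `<path>` open polyline, stroke `#008000` → score (S594, F2378). Machine vertices: (148.23,49.90) → (166.69,9.91) → (186.75,149.02) → (122.94,20.93). Open path.

**Shape 3** — `<rect>` rectangle, stroke `#008000` → score (S594, F2378). Machine vertices: (107.46,90.19) → (147.09,90.19) → (147.09,36.17) → (107.46,36.17) → (107.46,90.19). Closed: final G1 returns to the first vertex.

**Shape 4** — `<path>` cubic bezier, stroke `#008000` → score (S594, F2378). Control points (SVG): P0=(99.70,139.15), P1=(118.03,154.86), P2=(108.37,149.88), P3=(111.03,134.00); sampled at t=k/5. Machine vertices: (99.70,53.34) → (107.66,46.32) → (110.84,43.79) → (111.17,45.29) → (110.59,50.35) → (111.03,58.49). Open path.

**Shape 5** — `<polygon>` rectangle, stroke `#008000` → score (S594, F2378). Machine vertices: (94.53,127.91) → (150.81,127.91) → (150.81,69.39) → (94.53,69.39) → (94.53,127.91). Closed: final G1 returns to the first vertex.

; LightBurn 1.7.01
; GRBL device profile, absolute coords
G21
G90
G0 X48.20 Y149.87
M3 S594
G01 X62.19 Y149.87 F2378
G01 X62.19 Y135.84
G01 X48.20 Y135.84
G01 X48.20 Y149.87
M5
G0 X148.23 Y49.90
M3 S594
G01 X166.69 Y9.91 F2378
G01 X186.75 Y149.02
G01 X122.94 Y20.93
M5
G0 X107.46 Y90.19
M3 S594
G01 X147.09 Y90.19 F2378
G01 X147.09 Y36.17
G01 X107.46 Y36.17
G01 X107.46 Y90.19
M5
G0 X99.70 Y53.34
M3 S594
G01 X107.66 Y46.32 F2378
G01 X110.84 Y43.79
G01 X111.17 Y45.29
G01 X110.59 Y50.35
G01 X111.03 Y58.49
M5
G0 X94.53 Y127.91
M3 S594
G01 X150.81 Y127.91 F2378
G01 X150.81 Y69.39
G01 X94.53 Y69.39
G01 X94.53 Y127.91
M5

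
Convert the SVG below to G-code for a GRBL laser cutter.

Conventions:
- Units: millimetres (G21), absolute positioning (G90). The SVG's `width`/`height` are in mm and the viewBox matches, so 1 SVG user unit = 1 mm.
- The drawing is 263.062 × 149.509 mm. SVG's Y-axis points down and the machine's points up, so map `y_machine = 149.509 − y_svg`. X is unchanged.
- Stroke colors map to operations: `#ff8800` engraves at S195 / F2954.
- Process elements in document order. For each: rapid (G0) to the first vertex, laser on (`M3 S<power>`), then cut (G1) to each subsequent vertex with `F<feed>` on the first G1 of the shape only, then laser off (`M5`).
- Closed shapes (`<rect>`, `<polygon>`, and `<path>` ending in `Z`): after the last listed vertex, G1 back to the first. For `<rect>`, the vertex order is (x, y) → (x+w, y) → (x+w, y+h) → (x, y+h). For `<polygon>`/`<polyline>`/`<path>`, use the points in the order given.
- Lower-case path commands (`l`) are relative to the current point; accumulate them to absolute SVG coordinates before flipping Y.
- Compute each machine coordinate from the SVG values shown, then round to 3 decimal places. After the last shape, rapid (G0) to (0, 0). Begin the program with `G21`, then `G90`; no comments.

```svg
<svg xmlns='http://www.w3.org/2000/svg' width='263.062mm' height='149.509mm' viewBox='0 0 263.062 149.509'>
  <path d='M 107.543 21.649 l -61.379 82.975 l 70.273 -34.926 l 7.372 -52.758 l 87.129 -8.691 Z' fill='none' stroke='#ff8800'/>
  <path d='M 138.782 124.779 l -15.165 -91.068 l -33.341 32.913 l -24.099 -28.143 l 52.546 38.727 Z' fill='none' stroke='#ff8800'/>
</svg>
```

G21
G90
G0 X107.543 Y127.860
M3 S195
G1 X46.164 Y44.885 F2954
G1 X116.437 Y79.811
G1 X123.809 Y132.569
G1 X210.938 Y141.260
G1 X107.543 Y127.860
M5
G0 X138.782 Y24.730
M3 S195
G1 X123.617 Y115.798 F2954
G1 X90.276 Y82.885
G1 X66.177 Y111.028
G1 X118.723 Y72.301
G1 X138.782 Y24.730
M5
G0 X0.000 Y0.000

Since the viewBox matches the mm dimensions, user units are millimetres directly. The only transform is the Y-flip y_m = 149.509 − y_svg.

Shape 1 is a closed polygon drawn with `<path>`. Its stroke #ff8800 means engrave at S195, F2954. After flipping Y the toolpath is (107.543,127.860) → (46.164,44.885) → (116.437,79.811) → (123.809,132.569) → (210.938,141.260) → (107.543,127.860), returning to the start.

Shape 2 is a closed polygon drawn with `<path>`. Its stroke #ff8800 means engrave at S195, F2954. After flipping Y the toolpath is (138.782,24.730) → (123.617,115.798) → (90.276,82.885) → (66.177,111.028) → (118.723,72.301) → (138.782,24.730), returning to the start.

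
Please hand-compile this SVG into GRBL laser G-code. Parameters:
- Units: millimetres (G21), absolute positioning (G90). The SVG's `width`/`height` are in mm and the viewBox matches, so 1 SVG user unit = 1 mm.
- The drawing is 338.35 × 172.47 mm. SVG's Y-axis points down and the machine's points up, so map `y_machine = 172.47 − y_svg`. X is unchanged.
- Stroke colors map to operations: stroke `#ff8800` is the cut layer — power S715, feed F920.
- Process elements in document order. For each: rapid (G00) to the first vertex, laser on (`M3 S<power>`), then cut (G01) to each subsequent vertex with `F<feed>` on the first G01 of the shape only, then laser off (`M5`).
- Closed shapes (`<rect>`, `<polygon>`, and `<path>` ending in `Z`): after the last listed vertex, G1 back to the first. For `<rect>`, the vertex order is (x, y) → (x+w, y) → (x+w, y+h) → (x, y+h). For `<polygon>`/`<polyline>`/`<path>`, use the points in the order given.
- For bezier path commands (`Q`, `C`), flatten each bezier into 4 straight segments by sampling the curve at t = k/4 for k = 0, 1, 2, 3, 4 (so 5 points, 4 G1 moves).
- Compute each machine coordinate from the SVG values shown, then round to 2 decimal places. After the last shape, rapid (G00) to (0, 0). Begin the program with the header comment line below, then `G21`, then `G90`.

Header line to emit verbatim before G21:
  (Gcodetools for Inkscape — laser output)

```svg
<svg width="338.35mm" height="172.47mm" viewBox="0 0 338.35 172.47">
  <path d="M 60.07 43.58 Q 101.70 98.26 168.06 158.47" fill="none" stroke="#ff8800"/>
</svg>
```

Since the viewBox matches the mm dimensions, user units are millimetres directly. The only transform is the Y-flip y_m = 172.47 − y_svg.

Shape 1 is a quadratic bezier drawn with `<path>`. Its stroke #ff8800 means cut at S715, F920. After flipping Y the toolpath is (60.07,128.89) → (82.43,101.20) → (107.88,72.83) → (136.43,43.76) → (168.06,14.00).

(Gcodetools for Inkscape — laser output)
G21
G90
G00 X60.07 Y128.89
M3 S715
G01 X82.43 Y101.20 F920
G01 X107.88 Y72.83
G01 X136.43 Y43.76
G01 X168.06 Y14.00
M5
G00 X0.00 Y0.00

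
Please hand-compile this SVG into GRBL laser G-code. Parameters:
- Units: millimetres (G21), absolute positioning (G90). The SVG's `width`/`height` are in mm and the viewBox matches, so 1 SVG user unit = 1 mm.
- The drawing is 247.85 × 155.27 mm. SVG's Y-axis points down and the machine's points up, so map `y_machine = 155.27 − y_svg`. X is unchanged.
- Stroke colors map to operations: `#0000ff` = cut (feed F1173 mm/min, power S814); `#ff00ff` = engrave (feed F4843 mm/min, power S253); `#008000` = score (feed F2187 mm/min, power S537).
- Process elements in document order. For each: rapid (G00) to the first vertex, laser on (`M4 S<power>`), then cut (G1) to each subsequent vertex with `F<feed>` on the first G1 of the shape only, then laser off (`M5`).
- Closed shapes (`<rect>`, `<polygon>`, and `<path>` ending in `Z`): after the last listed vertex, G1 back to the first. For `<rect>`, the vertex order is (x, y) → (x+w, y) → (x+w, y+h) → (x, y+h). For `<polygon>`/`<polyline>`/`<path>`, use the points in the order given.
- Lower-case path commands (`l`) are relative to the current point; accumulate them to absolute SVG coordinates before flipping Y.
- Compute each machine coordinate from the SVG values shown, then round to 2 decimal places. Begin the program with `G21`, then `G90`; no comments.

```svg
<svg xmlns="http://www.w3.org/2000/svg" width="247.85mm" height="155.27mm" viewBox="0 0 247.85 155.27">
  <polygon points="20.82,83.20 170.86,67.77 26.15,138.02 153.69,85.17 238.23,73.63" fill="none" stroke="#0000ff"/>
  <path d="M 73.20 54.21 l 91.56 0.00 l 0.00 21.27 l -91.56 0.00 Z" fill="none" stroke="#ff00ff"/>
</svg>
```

1 u = 1 mm; y_m = 155.27 − y.

[1] `<polygon>` closed polygon, #0000ff→cut S814 F1173: (20.82,72.07) → (170.86,87.50) → (26.15,17.25) → (153.69,70.10) → (238.23,81.64) → (20.82,72.07) (closed)

[2] `<path>` rectangle, #ff00ff→engrave S253 F4843: (73.20,101.06) → (164.76,101.06) → (164.76,79.79) → (73.20,79.79) → (73.20,101.06) (closed)

G21
G90
G00 X20.82 Y72.07
M4 S814
G1 X170.86 Y87.50 F1173
G1 X26.15 Y17.25
G1 X153.69 Y70.10
G1 X238.23 Y81.64
G1 X20.82 Y72.07
M5
G00 X73.20 Y101.06
M4 S253
G1 X164.76 Y101.06 F4843
G1 X164.76 Y79.79
G1 X73.20 Y79.79
G1 X73.20 Y101.06
M5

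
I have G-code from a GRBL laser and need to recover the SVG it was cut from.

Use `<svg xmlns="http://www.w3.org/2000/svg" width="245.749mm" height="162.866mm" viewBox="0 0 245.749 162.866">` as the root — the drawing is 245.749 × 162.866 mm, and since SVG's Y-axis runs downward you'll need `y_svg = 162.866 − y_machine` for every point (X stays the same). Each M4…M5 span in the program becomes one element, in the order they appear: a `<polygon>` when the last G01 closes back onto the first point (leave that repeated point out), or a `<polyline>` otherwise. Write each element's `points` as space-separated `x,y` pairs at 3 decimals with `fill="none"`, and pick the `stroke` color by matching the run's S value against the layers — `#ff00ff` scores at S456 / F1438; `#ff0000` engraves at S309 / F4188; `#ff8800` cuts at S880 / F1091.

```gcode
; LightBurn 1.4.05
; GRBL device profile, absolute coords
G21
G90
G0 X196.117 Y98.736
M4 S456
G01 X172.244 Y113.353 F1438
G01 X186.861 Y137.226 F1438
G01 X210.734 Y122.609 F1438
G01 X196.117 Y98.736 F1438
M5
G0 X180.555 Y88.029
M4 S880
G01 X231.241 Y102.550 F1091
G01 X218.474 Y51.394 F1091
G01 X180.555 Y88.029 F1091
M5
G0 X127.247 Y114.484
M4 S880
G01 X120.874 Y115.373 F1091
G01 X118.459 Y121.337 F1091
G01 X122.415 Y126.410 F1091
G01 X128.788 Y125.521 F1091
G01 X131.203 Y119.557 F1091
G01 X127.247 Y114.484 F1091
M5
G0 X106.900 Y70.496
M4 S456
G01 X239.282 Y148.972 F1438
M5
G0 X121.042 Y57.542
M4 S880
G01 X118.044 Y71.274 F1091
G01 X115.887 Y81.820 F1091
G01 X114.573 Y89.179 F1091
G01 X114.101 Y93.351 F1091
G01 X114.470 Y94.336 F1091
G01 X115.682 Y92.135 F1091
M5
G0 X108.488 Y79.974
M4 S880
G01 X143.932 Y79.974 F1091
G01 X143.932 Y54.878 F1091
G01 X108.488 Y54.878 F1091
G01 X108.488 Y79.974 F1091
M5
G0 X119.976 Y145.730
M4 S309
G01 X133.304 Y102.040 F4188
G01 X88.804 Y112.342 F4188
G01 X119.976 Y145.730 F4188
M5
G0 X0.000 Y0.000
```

Machine Y-up, SVG Y-down with viewBox height 162.866, so y_svg = 162.866 − y_machine; X carries over.

Run 1: S456 ⇒ score layer `#ff00ff`. The run returns to its start, so emit a `<polygon>` with points (Y-flipped): 196.117,64.130 172.244,49.513 186.861,25.640 210.734,40.257.

Run 2: the run's S880 means `#ff8800` (cut). The run returns to its start, so emit a `<polygon>` with points (Y-flipped): 180.555,74.837 231.241,60.316 218.474,111.472.

Run 3: S880 ⇒ cut layer `#ff8800`. The run returns to its start, so emit a `<polygon>` with points (Y-flipped): 127.247,48.382 120.874,47.493 118.459,41.529 122.415,36.456 128.788,37.345 131.203,43.309.

Run 4: the run's S456 means `#ff00ff` (score). The run is open, so emit a `<polyline>` with points (Y-flipped): 106.900,92.370 239.282,13.894.

Run 5: the run's S880 means `#ff8800` (cut). The run is open, so emit a `<polyline>` with points (Y-flipped): 121.042,105.324 118.044,91.592 115.887,81.046 114.573,73.687 114.101,69.515 114.470,68.530 115.682,70.731.

Run 6: S880 ⇒ cut layer `#ff8800`. The run returns to its start, so emit a `<polygon>` with points (Y-flipped): 108.488,82.892 143.932,82.892 143.932,107.988 108.488,107.988.

Run 7: power S309 maps to stroke `#ff0000` (engrave). The run returns to its start, so emit a `<polygon>` with points (Y-flipped): 119.976,17.136 133.304,60.826 88.804,50.524.

<svg xmlns="http://www.w3.org/2000/svg" width="245.749mm" height="162.866mm" viewBox="0 0 245.749 162.866">
  <polygon points="196.117,64.130 172.244,49.513 186.861,25.640 210.734,40.257" fill="none" stroke="#ff00ff"/>
  <polygon points="180.555,74.837 231.241,60.316 218.474,111.472" fill="none" stroke="#ff8800"/>
  <polygon points="127.247,48.382 120.874,47.493 118.459,41.529 122.415,36.456 128.788,37.345 131.203,43.309" fill="none" stroke="#ff8800"/>
  <polyline points="106.900,92.370 239.282,13.894" fill="none" stroke="#ff00ff"/>
  <polyline points="121.042,105.324 118.044,91.592 115.887,81.046 114.573,73.687 114.101,69.515 114.470,68.530 115.682,70.731" fill="none" stroke="#ff8800"/>
  <polygon points="108.488,82.892 143.932,82.892 143.932,107.988 108.488,107.988" fill="none" stroke="#ff8800"/>
  <polygon points="119.976,17.136 133.304,60.826 88.804,50.524" fill="none" stroke="#ff0000"/>
</svg>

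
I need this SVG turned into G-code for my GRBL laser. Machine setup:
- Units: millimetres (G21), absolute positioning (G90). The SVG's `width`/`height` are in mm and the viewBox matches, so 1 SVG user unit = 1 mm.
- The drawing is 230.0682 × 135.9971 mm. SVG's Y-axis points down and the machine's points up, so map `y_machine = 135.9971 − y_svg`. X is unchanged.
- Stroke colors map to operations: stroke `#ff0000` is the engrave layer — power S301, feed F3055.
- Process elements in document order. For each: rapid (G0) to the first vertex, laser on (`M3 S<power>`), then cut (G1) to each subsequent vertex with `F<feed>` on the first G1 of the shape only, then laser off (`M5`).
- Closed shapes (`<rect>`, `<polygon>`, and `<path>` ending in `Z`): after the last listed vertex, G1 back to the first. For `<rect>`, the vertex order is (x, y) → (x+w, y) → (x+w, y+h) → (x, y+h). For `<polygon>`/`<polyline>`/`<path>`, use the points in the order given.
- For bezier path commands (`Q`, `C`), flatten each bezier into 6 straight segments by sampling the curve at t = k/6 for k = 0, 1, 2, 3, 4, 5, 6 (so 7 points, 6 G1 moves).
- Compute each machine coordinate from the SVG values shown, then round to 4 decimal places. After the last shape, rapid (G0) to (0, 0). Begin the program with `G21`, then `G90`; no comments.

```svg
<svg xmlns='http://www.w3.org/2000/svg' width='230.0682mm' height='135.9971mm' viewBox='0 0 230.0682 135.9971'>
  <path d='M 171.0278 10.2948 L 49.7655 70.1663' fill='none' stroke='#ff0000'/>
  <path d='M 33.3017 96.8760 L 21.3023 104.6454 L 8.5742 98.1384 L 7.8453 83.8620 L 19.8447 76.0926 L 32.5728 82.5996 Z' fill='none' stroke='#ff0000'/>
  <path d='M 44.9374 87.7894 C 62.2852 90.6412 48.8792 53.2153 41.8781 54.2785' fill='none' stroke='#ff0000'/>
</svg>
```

G21
G90
G0 X171.0278 Y125.7023
M3 S301
G1 X49.7655 Y65.8308 F3055
M5
G0 X33.3017 Y39.1211
M3 S301
G1 X21.3023 Y31.3517 F3055
G1 X8.5742 Y37.8587
G1 X7.8453 Y52.1351
G1 X19.8447 Y59.9045
G1 X32.5728 Y53.3975
G1 X33.3017 Y39.1211
M5
G0 X44.9374 Y48.2077
M3 S301
G1 X51.2205 Y49.7736 F3055
G1 X53.4102 Y55.8645
G1 X52.5386 Y64.2924
G1 X49.6379 Y72.8694
G1 X45.7404 Y79.4074
G1 X41.8781 Y81.7186
M5
G0 X0.0000 Y0.0000

Since the viewBox matches the mm dimensions, user units are millimetres directly. The only transform is the Y-flip y_m = 135.9971 − y_svg.

Shape 1 is a line segment drawn with `<path>`. Its stroke #ff0000 means engrave at S301, F3055. After flipping Y the toolpath is (171.0278,125.7023) → (49.7655,65.8308).

Shape 2 is a regular polygon drawn with `<path>`. Its stroke #ff0000 means engrave at S301, F3055. After flipping Y the toolpath is (33.3017,39.1211) → (21.3023,31.3517) → (8.5742,37.8587) → (7.8453,52.1351) → (19.8447,59.9045) → (32.5728,53.3975) → (33.3017,39.1211), returning to the start.

Shape 3 is a cubic bezier drawn with `<path>`. Its stroke #ff0000 means engrave at S301, F3055. After flipping Y the toolpath is (44.9374,48.2077) → (51.2205,49.7736) → (53.4102,55.8645) → (52.5386,64.2924) → (49.6379,72.8694) → (45.7404,79.4074) → (41.8781,81.7186).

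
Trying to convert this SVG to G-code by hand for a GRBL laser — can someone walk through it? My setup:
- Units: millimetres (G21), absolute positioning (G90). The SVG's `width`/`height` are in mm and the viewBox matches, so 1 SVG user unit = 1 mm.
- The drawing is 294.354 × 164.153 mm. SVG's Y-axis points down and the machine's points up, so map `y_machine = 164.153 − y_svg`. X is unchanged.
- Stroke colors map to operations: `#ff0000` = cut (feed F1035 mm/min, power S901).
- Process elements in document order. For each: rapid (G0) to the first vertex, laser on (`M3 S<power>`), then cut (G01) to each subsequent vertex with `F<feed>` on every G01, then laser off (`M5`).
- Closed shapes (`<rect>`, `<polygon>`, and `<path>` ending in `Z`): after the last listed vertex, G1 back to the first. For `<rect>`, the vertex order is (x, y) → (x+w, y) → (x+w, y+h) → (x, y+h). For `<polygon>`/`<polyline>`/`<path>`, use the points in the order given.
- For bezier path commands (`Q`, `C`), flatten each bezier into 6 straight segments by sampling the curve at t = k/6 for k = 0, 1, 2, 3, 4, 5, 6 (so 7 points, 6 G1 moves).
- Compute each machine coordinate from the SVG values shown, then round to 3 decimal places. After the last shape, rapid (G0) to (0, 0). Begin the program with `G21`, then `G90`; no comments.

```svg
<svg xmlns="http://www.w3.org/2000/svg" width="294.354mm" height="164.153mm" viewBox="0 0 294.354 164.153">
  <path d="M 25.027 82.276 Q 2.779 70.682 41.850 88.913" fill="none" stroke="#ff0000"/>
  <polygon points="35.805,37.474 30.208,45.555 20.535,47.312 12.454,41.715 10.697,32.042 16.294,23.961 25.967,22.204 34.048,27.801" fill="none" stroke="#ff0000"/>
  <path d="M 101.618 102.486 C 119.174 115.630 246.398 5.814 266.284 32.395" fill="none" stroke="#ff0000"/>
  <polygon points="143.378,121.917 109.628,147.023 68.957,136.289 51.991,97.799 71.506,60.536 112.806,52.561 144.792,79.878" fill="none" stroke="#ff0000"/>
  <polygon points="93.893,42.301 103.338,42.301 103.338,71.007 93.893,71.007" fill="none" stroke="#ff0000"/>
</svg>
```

G21
G90
G0 X25.027 Y81.877
M3 S901
G01 X19.314 Y84.913 F1035
G01 X17.008 Y86.292 F1035
G01 X18.109 Y86.015 F1035
G01 X22.616 Y84.080 F1035
G01 X30.530 Y80.489 F1035
G01 X41.850 Y75.240 F1035
M5
G0 X35.805 Y126.679
M3 S901
G01 X30.208 Y118.598 F1035
G01 X20.535 Y116.841 F1035
G01 X12.454 Y122.438 F1035
G01 X10.697 Y132.111 F1035
G01 X16.294 Y140.192 F1035
G01 X25.967 Y141.949 F1035
G01 X34.048 Y136.352 F1035
G01 X35.805 Y126.679 F1035
M5
G0 X101.618 Y61.667
M3 S901
G01 X118.530 Y64.141 F1035
G01 X147.693 Y79.904 F1035
G01 X183.077 Y101.751 F1035
G01 X218.656 Y122.479 F1035
G01 X248.401 Y134.883 F1035
G01 X266.284 Y131.758 F1035
M5
G0 X143.378 Y42.236
M3 S901
G01 X109.628 Y17.130 F1035
G01 X68.957 Y27.864 F1035
G01 X51.991 Y66.354 F1035
G01 X71.506 Y103.617 F1035
G01 X112.806 Y111.592 F1035
G01 X144.792 Y84.275 F1035
G01 X143.378 Y42.236 F1035
M5
G0 X93.893 Y121.852
M3 S901
G01 X103.338 Y121.852 F1035
G01 X103.338 Y93.146 F1035
G01 X93.893 Y93.146 F1035
G01 X93.893 Y121.852 F1035
M5
G0 X0.000 Y0.000

Since the viewBox matches the mm dimensions, user units are millimetres directly. The only transform is the Y-flip y_m = 164.153 − y_svg.

Shape 1 is a quadratic bezier drawn with `<path>`. Its stroke #ff0000 means cut at S901, F1035. After flipping Y the toolpath is (25.027,81.877) → (19.314,84.913) → (17.008,86.292) → (18.109,86.015) → (22.616,84.080) → (30.530,80.489) → (41.850,75.240).

Shape 2 is a regular polygon drawn with `<polygon>`. Its stroke #ff0000 means cut at S901, F1035. After flipping Y the toolpath is (35.805,126.679) → (30.208,118.598) → (20.535,116.841) → (12.454,122.438) → (10.697,132.111) → (16.294,140.192) → (25.967,141.949) → (34.048,136.352) → (35.805,126.679), returning to the start.

Shape 3 is a cubic bezier drawn with `<path>`. Its stroke #ff0000 means cut at S901, F1035. After flipping Y the toolpath is (101.618,61.667) → (118.530,64.141) → (147.693,79.904) → (183.077,101.751) → (218.656,122.479) → (248.401,134.883) → (266.284,131.758).

Shape 4 is a regular polygon drawn with `<polygon>`. Its stroke #ff0000 means cut at S901, F1035. After flipping Y the toolpath is (143.378,42.236) → (109.628,17.130) → (68.957,27.864) → (51.991,66.354) → (71.506,103.617) → (112.806,111.592) → (144.792,84.275) → (143.378,42.236), returning to the start.

Shape 5 is a rectangle drawn with `<polygon>`. Its stroke #ff0000 means cut at S901, F1035. After flipping Y the toolpath is (93.893,121.852) → (103.338,121.852) → (103.338,93.146) → (93.893,93.146) → (93.893,121.852), returning to the start.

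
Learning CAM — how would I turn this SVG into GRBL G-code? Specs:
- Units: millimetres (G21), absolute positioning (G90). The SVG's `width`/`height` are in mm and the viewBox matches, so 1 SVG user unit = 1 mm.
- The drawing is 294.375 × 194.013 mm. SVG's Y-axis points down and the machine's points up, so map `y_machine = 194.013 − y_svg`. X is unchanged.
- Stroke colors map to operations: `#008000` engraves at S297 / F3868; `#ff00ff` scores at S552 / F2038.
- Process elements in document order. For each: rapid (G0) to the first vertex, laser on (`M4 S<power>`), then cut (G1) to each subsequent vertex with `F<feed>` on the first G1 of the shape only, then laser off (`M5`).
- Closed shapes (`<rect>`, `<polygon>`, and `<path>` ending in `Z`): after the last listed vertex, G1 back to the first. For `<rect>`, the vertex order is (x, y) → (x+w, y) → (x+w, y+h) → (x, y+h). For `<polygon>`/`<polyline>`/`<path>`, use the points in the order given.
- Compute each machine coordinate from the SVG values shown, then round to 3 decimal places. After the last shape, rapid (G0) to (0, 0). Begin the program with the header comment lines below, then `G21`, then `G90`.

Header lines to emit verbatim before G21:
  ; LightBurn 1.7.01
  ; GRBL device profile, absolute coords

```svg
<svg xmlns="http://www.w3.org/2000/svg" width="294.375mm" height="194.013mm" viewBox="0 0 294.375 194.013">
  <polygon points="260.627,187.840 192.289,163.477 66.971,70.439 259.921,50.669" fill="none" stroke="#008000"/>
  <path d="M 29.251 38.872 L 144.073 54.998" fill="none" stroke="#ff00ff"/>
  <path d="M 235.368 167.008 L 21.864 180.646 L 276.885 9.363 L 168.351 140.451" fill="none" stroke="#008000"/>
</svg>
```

1 u = 1 mm; y_m = 194.013 − y.

[1] `<polygon>` closed polygon, #008000→engrave S297 F3868: (260.627,6.173) → (192.289,30.536) → (66.971,123.574) → (259.921,143.344) → (260.627,6.173) (closed)

[2] `<path>` line segment, #ff00ff→score S552 F2038: (29.251,155.141) → (144.073,139.015)

[3] `<path>` open polyline, #008000→engrave S297 F3868: (235.368,27.005) → (21.864,13.367) → (276.885,184.650) → (168.351,53.562)

; LightBurn 1.7.01
; GRBL device profile, absolute coords
G21
G90
G0 X260.627 Y6.173
M4 S297
G1 X192.289 Y30.536 F3868
G1 X66.971 Y123.574
G1 X259.921 Y143.344
G1 X260.627 Y6.173
M5
G0 X29.251 Y155.141
M4 S552
G1 X144.073 Y139.015 F2038
M5
G0 X235.368 Y27.005
M4 S297
G1 X21.864 Y13.367 F3868
G1 X276.885 Y184.650
G1 X168.351 Y53.562
M5
G0 X0.000 Y0.000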